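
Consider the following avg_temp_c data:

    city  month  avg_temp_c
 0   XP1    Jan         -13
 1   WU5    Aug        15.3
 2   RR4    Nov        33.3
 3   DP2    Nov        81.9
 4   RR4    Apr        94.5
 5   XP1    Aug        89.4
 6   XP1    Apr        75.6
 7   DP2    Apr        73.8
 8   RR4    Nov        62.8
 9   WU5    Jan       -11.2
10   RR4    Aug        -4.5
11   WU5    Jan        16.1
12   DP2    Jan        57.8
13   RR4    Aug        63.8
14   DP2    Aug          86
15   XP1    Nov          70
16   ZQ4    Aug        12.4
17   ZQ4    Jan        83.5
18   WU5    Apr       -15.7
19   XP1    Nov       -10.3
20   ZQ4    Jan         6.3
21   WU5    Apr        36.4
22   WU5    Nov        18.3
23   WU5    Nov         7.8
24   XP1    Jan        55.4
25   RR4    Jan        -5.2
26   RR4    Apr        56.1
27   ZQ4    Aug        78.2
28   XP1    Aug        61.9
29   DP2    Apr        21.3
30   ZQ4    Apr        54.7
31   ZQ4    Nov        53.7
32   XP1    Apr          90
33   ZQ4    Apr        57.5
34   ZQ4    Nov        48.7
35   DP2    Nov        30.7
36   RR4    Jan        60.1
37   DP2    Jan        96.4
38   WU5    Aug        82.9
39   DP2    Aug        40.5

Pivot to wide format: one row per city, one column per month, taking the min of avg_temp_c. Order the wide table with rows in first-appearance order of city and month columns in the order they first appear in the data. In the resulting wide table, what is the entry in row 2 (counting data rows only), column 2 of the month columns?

With rows in first-appearance order of city, row 2 is city=WU5. month columns in first-appearance order: Jan, Aug, Nov, Apr; column 2 is Aug.
Long rows with city=WU5, month=Aug: min(15.3, 82.9) = 15.3.

15.3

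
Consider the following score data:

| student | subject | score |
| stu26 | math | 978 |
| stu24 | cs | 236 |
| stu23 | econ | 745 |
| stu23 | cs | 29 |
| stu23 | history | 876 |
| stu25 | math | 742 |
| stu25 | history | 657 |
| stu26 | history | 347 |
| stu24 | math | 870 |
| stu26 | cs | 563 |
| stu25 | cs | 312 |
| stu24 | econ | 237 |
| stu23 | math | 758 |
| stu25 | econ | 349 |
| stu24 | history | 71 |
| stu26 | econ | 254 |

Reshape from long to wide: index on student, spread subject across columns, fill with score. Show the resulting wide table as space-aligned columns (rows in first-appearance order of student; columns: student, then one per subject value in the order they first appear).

student  math  cs   econ  history
stu26    978   563  254   347    
stu24    870   236  237   71     
stu23    758   29   745   876    
stu25    742   312  349   657    

Columns: student plus the 4 distinct subject values (math, cs, econ, history).
For example, row stu26 column math takes score=978 from the long row (stu26, math).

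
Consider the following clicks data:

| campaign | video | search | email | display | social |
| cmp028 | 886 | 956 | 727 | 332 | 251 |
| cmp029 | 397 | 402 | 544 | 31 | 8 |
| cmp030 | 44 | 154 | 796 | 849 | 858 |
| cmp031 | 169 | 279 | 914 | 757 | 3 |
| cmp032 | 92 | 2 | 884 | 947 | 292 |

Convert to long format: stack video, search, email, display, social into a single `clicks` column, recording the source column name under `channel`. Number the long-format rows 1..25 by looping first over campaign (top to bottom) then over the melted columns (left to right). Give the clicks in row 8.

544

25 rows total (5 × 5). Row 8: index ⌊(8-1)/5⌋ = 1 into campaign → cmp029; (8-1) mod 5 = 2 into the melted columns → email.
So row 8 is (cmp029, email, 544); clicks = 544.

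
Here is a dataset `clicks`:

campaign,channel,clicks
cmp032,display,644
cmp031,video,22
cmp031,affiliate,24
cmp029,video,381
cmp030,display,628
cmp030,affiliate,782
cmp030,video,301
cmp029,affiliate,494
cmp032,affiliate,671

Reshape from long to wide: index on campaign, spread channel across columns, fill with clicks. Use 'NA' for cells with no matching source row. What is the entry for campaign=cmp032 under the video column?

No long-format row has campaign=cmp032 and channel=video, so the cell is NA.

NA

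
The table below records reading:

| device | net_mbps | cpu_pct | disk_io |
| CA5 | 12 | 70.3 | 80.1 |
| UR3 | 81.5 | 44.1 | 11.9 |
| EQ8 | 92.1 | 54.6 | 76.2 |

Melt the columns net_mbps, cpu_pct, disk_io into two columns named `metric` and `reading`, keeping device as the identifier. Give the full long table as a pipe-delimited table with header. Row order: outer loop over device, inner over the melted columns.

| device | metric | reading |
| CA5 | net_mbps | 12 |
| CA5 | cpu_pct | 70.3 |
| CA5 | disk_io | 80.1 |
| UR3 | net_mbps | 81.5 |
| UR3 | cpu_pct | 44.1 |
| UR3 | disk_io | 11.9 |
| EQ8 | net_mbps | 92.1 |
| EQ8 | cpu_pct | 54.6 |
| EQ8 | disk_io | 76.2 |

Each (device, column) pair becomes one row: 3 × 3 = 9 rows.
For example, (CA5, net_mbps) → reading=12.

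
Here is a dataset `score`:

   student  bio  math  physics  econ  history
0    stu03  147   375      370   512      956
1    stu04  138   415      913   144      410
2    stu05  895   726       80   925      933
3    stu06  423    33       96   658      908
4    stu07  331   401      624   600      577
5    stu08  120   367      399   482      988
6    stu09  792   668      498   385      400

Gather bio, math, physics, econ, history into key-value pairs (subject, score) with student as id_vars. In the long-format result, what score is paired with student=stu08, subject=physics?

Unpivoting turns each (student, wide-column) pair into one long row.
The wide cell at row stu08, column physics holds 399, so the long row (stu08, physics) has score=399.

399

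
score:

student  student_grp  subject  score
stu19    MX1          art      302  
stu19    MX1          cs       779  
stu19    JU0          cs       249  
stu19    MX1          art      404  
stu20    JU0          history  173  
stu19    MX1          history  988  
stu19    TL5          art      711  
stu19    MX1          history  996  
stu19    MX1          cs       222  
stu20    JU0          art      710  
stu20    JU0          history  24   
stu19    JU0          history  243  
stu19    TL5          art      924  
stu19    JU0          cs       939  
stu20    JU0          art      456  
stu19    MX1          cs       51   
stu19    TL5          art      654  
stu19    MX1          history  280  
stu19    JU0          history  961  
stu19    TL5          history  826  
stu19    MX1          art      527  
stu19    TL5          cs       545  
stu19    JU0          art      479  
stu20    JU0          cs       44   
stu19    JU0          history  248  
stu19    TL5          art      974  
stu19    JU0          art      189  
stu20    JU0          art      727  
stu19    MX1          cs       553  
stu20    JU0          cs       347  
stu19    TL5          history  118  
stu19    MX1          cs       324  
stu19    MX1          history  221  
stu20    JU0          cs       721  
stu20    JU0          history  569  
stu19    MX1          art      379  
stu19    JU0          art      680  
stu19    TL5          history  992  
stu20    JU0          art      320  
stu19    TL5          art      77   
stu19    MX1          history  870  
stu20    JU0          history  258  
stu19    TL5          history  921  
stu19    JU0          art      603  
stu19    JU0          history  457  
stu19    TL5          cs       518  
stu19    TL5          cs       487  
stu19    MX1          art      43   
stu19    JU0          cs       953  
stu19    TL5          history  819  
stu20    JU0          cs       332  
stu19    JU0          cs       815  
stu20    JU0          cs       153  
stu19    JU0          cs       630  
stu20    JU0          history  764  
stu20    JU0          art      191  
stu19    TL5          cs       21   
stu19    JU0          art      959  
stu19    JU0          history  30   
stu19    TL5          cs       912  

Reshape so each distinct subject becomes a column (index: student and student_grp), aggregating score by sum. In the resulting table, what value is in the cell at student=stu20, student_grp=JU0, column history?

1788

Rows with student=stu20, student_grp=JU0 and subject=history: score values are 173, 24, 569, 258, 764.
173 + 24 + 569 + 258 + 764 = 1788.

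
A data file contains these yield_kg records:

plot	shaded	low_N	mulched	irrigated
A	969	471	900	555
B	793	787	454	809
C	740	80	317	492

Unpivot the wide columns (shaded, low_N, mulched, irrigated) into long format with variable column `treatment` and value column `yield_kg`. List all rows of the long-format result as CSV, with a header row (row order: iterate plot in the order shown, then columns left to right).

plot,treatment,yield_kg
A,shaded,969
A,low_N,471
A,mulched,900
A,irrigated,555
B,shaded,793
B,low_N,787
B,mulched,454
B,irrigated,809
C,shaded,740
C,low_N,80
C,mulched,317
C,irrigated,492

Each (plot, column) pair becomes one row: 3 × 4 = 12 rows.
For example, (A, shaded) → yield_kg=969.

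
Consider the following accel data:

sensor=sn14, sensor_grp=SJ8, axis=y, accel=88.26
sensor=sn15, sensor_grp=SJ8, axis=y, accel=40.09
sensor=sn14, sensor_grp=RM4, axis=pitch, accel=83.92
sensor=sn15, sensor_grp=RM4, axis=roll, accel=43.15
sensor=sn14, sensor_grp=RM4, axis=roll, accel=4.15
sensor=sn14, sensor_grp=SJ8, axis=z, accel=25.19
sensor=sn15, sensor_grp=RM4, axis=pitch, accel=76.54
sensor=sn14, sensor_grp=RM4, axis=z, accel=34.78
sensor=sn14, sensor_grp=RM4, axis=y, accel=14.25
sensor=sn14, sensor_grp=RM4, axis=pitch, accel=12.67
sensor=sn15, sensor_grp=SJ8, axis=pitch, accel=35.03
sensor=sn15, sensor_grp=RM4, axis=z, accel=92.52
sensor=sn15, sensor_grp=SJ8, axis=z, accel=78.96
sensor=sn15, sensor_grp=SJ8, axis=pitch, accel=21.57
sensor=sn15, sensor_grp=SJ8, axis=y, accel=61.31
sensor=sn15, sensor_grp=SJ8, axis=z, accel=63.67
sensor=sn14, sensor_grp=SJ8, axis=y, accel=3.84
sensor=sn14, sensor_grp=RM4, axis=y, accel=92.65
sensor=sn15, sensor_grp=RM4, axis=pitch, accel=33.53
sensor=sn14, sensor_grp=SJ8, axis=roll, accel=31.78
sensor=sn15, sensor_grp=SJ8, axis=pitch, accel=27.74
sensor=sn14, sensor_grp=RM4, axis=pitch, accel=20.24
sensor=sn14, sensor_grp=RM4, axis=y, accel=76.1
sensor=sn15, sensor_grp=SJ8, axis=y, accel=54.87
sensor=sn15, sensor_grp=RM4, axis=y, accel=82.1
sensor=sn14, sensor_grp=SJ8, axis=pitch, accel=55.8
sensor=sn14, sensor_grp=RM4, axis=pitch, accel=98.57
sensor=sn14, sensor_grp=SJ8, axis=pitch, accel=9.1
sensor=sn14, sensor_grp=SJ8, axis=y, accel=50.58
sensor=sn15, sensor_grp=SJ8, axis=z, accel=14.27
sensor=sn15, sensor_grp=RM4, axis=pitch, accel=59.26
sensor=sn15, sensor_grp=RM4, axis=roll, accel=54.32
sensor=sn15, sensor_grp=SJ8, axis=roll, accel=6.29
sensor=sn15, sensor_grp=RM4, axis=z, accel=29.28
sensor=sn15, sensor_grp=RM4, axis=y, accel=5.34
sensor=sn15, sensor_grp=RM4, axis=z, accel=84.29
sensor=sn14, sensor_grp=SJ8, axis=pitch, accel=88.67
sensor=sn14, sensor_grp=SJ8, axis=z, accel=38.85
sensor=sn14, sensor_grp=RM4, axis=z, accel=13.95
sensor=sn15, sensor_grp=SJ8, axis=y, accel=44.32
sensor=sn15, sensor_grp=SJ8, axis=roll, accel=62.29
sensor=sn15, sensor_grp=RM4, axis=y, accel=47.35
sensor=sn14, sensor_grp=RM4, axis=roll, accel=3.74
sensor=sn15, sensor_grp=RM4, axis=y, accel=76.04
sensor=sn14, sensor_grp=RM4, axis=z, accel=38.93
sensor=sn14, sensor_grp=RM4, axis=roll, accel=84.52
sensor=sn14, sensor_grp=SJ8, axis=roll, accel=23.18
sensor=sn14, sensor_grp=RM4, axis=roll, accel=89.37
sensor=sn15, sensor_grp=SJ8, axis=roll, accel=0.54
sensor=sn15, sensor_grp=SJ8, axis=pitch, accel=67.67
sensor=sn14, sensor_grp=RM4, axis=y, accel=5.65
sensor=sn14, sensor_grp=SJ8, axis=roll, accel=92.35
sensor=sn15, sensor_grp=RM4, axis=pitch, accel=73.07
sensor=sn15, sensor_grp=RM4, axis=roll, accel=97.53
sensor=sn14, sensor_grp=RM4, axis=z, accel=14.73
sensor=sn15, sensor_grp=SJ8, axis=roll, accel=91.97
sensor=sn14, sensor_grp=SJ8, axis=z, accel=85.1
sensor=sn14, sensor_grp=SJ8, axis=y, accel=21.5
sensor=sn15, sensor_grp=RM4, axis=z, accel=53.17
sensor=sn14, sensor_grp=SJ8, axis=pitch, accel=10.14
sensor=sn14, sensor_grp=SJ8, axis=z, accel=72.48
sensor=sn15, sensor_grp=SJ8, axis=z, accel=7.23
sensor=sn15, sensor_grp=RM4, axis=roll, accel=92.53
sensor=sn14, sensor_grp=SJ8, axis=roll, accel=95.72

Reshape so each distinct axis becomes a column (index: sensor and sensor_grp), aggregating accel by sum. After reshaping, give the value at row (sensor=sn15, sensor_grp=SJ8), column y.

200.59

Rows with sensor=sn15, sensor_grp=SJ8 and axis=y: accel values are 40.09, 61.31, 54.87, 44.32.
40.09 + 61.31 + 54.87 + 44.32 = 200.59.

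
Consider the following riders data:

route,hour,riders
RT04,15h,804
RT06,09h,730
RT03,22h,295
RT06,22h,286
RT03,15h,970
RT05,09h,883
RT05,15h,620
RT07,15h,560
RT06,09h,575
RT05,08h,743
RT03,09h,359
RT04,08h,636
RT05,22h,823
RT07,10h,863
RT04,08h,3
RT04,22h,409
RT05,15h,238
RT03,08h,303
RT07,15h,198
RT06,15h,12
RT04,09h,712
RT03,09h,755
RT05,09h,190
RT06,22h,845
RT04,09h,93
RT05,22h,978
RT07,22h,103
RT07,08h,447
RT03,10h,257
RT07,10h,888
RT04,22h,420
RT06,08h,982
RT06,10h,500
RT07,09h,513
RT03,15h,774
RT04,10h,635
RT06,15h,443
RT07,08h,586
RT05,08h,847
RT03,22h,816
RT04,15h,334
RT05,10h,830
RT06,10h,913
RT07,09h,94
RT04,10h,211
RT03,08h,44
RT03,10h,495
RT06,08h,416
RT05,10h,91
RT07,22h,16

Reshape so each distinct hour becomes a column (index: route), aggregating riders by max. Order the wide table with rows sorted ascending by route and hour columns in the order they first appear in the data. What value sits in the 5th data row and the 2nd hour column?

With rows sorted ascending by route, row 5 is route=RT07. hour columns in first-appearance order: 15h, 09h, 22h, 08h, 10h; column 2 is 09h.
Long rows with route=RT07, hour=09h: max(513, 94) = 513.

513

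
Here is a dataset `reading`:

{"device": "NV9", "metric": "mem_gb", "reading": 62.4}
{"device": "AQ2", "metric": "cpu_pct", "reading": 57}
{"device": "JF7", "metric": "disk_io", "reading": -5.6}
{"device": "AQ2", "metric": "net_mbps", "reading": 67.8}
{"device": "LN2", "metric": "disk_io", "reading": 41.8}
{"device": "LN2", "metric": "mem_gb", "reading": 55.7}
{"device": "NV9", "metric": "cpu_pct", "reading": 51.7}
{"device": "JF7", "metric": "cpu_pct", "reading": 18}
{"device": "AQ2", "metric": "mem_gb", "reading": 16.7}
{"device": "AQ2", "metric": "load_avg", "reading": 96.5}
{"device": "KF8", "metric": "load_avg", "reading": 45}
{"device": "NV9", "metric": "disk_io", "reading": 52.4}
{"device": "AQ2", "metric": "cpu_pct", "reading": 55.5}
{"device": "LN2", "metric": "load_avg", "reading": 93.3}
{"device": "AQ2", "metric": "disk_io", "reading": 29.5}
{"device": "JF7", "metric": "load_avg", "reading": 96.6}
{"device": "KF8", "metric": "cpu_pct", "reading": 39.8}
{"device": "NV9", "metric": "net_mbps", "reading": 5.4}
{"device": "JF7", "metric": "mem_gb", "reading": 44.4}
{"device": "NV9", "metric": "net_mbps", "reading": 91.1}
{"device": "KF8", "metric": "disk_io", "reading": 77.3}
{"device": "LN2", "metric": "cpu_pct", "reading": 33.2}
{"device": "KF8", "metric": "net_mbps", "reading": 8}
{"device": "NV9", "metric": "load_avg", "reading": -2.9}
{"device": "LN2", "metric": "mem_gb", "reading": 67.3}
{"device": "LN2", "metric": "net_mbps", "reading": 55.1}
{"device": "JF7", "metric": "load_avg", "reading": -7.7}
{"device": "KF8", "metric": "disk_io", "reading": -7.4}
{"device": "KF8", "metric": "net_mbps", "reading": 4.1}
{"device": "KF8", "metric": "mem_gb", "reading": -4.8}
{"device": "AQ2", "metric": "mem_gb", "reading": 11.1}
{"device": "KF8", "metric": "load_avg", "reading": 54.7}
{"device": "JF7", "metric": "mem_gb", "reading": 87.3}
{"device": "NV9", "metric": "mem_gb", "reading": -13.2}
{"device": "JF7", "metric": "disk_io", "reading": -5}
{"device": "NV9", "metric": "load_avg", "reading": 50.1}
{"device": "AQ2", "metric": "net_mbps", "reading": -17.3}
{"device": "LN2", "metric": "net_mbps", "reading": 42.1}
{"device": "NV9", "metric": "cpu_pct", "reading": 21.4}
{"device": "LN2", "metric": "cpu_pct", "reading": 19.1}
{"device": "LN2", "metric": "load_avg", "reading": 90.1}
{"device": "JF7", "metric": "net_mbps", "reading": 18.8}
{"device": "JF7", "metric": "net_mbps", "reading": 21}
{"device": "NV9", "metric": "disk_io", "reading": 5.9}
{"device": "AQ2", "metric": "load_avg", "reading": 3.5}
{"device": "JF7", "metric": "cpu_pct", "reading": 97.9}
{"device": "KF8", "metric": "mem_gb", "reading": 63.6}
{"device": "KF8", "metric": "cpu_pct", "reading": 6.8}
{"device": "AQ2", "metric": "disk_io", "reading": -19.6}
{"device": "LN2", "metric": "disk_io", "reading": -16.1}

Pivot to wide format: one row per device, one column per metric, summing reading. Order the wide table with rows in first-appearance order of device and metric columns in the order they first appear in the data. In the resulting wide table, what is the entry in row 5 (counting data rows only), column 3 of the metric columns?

With rows in first-appearance order of device, row 5 is device=KF8. metric columns in first-appearance order: mem_gb, cpu_pct, disk_io, net_mbps, load_avg; column 3 is disk_io.
Long rows with device=KF8, metric=disk_io: 77.3 + -7.4 = 69.9.

69.9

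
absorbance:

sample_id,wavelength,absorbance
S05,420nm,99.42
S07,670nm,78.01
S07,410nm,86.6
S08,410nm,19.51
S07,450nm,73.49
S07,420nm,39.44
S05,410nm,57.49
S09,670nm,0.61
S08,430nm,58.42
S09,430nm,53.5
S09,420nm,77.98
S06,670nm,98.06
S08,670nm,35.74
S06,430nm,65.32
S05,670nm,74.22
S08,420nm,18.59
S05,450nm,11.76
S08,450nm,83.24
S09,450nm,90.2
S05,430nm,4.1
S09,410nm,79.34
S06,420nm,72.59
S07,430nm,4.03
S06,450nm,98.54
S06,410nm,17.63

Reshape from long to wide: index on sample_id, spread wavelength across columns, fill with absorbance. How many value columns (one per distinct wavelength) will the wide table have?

5 distinct wavelength values: 410nm, 420nm, 430nm, 450nm, 670nm.

5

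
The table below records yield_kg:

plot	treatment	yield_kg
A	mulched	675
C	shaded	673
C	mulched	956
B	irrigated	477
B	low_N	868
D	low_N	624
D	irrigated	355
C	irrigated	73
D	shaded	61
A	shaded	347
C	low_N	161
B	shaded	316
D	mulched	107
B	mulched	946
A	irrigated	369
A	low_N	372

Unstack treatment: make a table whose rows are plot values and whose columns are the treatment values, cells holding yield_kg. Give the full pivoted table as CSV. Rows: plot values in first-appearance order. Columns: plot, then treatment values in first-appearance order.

Columns: plot plus the 4 distinct treatment values (mulched, shaded, irrigated, low_N).
For example, row A column mulched takes yield_kg=675 from the long row (A, mulched).

plot,mulched,shaded,irrigated,low_N
A,675,347,369,372
C,956,673,73,161
B,946,316,477,868
D,107,61,355,624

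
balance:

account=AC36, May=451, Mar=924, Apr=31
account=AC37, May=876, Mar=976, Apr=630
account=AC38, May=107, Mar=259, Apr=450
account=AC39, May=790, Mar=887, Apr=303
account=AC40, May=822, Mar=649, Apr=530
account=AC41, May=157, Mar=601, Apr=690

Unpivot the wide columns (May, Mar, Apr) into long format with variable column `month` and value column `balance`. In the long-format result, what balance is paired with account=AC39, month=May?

Unpivoting turns each (account, wide-column) pair into one long row.
The wide cell at row AC39, column May holds 790, so the long row (AC39, May) has balance=790.

790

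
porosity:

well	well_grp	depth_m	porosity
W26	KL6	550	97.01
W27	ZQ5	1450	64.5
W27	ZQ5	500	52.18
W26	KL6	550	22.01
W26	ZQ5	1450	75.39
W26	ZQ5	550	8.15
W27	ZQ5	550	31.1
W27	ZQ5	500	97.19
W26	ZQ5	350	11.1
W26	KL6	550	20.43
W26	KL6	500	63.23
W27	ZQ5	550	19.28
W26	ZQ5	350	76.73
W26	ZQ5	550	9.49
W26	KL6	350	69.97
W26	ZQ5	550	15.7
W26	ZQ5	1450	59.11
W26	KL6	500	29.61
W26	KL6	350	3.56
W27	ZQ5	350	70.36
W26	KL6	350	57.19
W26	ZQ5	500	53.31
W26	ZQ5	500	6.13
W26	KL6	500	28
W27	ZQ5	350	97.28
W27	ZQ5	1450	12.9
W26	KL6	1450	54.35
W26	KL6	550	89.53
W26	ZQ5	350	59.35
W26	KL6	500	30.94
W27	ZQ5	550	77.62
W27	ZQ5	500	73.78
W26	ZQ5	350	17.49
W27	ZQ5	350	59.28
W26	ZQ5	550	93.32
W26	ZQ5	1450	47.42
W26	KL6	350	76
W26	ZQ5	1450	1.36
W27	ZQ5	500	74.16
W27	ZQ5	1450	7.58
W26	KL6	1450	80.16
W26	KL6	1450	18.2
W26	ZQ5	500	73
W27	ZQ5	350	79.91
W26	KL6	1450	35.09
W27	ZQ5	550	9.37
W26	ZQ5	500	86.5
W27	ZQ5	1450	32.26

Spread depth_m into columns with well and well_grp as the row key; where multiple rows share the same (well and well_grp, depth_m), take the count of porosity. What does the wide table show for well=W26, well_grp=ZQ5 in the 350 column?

4

Rows with well=W26, well_grp=ZQ5 and depth_m=350: porosity values are 11.1, 76.73, 59.35, 17.49.
4 rows match — count = 4.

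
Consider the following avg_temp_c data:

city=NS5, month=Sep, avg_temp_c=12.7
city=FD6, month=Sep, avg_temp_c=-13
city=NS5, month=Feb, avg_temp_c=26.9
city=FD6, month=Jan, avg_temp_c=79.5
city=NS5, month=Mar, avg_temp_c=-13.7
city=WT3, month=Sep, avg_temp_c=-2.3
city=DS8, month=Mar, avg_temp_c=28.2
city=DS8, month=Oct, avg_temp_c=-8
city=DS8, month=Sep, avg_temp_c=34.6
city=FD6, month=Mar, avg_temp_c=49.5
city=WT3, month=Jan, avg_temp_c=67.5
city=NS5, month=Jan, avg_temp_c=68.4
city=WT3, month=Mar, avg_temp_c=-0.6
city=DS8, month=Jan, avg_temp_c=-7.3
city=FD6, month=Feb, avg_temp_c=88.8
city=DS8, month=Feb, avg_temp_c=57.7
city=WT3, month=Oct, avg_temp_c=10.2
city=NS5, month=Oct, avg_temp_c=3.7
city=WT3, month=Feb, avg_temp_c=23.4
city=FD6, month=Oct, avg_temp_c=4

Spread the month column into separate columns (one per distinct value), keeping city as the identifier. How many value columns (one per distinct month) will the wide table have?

5

5 distinct month values: Sep, Feb, Jan, Mar, Oct.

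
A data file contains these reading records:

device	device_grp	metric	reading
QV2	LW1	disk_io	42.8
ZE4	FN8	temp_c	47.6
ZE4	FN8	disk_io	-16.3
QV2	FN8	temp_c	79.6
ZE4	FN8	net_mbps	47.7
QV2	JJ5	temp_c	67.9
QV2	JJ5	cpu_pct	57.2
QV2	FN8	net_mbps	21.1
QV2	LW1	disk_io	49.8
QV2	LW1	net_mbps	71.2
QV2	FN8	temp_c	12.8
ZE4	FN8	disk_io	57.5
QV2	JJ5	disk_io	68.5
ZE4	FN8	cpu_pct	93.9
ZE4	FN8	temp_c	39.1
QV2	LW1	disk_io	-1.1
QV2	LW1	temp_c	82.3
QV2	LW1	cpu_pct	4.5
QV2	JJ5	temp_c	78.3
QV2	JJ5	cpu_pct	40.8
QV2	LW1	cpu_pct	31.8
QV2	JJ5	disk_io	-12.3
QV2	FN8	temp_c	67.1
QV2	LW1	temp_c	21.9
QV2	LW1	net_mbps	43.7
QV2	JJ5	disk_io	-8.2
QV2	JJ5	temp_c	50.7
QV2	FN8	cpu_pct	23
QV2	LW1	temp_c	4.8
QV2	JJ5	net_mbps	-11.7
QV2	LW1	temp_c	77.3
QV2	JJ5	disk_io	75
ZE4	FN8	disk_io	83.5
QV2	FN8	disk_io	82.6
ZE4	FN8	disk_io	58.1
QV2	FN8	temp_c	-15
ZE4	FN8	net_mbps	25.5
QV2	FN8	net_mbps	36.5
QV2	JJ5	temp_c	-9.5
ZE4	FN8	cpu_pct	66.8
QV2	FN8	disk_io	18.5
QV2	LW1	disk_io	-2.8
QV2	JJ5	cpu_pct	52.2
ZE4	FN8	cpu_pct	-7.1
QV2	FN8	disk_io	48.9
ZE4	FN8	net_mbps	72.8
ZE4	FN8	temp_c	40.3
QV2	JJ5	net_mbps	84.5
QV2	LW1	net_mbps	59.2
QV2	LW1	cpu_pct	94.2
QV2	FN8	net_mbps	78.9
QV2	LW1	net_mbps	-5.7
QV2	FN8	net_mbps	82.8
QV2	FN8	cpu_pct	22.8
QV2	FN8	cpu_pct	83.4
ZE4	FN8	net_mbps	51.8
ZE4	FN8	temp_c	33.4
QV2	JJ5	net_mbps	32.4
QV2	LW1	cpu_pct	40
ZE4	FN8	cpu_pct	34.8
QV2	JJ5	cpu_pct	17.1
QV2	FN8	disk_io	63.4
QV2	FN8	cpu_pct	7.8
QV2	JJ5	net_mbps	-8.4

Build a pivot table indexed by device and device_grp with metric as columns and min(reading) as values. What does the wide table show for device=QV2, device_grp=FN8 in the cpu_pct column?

Rows with device=QV2, device_grp=FN8 and metric=cpu_pct: reading values are 23, 22.8, 83.4, 7.8.
min(23, 22.8, 83.4, 7.8) = 7.8.

7.8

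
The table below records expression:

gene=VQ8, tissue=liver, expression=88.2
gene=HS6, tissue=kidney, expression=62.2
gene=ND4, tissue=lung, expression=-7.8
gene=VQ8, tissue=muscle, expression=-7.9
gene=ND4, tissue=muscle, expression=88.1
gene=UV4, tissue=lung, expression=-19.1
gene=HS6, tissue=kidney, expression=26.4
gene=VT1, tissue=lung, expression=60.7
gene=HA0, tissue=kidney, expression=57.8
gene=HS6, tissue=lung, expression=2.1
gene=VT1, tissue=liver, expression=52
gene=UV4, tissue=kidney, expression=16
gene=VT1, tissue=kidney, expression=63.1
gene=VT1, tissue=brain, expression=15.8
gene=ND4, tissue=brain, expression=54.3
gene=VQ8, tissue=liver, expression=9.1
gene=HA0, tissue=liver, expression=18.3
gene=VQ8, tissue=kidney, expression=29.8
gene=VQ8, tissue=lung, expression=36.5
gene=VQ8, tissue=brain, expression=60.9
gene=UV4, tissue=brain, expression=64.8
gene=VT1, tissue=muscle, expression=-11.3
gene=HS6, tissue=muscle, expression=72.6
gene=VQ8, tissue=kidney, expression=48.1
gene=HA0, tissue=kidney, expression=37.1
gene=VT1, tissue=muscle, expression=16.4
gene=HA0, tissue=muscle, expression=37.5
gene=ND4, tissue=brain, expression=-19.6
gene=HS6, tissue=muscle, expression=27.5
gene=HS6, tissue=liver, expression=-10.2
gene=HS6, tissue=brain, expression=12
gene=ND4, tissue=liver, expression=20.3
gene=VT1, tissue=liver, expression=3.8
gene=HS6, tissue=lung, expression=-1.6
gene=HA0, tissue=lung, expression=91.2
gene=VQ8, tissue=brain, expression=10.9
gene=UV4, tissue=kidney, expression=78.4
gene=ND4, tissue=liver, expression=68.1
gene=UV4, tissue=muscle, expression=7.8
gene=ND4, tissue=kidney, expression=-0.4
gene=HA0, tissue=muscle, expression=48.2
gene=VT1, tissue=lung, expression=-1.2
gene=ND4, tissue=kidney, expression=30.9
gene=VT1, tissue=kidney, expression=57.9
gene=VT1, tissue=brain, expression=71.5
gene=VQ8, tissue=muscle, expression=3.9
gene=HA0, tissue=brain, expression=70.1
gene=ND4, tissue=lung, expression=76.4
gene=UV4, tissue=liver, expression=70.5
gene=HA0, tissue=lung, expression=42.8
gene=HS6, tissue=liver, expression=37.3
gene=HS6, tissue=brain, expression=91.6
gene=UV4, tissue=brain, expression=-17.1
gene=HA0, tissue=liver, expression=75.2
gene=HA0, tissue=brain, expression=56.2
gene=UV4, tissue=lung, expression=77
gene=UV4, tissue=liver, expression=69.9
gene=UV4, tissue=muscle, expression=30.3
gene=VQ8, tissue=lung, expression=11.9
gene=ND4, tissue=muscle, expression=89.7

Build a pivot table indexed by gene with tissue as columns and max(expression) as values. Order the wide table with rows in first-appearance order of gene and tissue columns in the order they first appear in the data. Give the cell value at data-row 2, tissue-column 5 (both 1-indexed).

91.6

With rows in first-appearance order of gene, row 2 is gene=HS6. tissue columns in first-appearance order: liver, kidney, lung, muscle, brain; column 5 is brain.
Long rows with gene=HS6, tissue=brain: max(12, 91.6) = 91.6.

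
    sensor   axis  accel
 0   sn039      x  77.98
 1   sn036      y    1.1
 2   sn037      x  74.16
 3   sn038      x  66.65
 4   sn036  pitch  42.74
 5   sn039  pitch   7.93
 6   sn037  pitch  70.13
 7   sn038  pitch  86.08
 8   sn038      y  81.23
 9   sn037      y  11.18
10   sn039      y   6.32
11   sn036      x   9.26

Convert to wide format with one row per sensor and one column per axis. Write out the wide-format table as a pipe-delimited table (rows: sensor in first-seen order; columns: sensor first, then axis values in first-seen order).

| sensor | x | y | pitch |
| sn039 | 77.98 | 6.32 | 7.93 |
| sn036 | 9.26 | 1.1 | 42.74 |
| sn037 | 74.16 | 11.18 | 70.13 |
| sn038 | 66.65 | 81.23 | 86.08 |

Columns: sensor plus the 3 distinct axis values (x, y, pitch).
For example, row sn039 column x takes accel=77.98 from the long row (sn039, x).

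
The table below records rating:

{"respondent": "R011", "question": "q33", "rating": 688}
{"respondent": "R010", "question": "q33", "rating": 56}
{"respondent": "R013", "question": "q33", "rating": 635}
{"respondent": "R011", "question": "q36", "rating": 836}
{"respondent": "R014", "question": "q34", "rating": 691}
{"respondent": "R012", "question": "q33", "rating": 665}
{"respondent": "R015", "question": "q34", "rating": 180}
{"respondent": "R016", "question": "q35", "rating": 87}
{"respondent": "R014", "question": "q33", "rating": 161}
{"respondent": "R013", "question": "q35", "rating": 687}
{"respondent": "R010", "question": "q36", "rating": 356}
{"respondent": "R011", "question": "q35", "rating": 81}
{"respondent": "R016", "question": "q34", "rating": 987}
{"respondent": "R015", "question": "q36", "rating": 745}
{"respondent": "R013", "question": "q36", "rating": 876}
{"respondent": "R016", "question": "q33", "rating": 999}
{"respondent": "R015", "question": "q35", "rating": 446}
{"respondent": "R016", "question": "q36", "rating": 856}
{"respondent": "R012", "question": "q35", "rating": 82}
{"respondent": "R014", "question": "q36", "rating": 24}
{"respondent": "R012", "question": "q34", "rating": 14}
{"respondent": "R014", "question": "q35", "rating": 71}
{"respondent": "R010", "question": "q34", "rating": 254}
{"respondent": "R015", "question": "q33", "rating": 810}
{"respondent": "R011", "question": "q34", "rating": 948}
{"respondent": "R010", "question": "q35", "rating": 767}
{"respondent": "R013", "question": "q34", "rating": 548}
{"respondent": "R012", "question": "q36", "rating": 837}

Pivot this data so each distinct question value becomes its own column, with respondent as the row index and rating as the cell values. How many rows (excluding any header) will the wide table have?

7

7 distinct respondent values → 7 rows.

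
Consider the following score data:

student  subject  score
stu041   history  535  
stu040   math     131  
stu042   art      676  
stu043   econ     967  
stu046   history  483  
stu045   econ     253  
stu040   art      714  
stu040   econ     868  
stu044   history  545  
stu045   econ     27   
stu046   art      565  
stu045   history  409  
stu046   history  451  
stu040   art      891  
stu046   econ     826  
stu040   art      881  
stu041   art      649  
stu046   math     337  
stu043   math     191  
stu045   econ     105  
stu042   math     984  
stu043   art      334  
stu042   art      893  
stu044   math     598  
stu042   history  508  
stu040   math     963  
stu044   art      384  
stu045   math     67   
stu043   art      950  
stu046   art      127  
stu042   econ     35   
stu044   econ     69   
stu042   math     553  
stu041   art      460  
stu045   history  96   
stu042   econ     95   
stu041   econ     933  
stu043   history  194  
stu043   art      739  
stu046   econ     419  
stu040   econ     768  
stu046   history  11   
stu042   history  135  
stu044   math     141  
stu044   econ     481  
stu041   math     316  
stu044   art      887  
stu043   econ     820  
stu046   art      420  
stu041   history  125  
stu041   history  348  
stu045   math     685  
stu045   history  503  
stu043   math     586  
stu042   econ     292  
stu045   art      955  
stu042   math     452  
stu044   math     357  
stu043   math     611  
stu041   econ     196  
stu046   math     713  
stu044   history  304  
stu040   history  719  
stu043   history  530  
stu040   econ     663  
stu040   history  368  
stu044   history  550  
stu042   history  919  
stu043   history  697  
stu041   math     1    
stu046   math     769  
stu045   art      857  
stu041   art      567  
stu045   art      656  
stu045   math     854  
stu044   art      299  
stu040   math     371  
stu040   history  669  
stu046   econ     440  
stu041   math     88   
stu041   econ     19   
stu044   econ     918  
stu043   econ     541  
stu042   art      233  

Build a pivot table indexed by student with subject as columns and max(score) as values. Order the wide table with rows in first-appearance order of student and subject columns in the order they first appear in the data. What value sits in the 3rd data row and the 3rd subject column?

With rows in first-appearance order of student, row 3 is student=stu042. subject columns in first-appearance order: history, math, art, econ; column 3 is art.
Long rows with student=stu042, subject=art: max(676, 893, 233) = 893.

893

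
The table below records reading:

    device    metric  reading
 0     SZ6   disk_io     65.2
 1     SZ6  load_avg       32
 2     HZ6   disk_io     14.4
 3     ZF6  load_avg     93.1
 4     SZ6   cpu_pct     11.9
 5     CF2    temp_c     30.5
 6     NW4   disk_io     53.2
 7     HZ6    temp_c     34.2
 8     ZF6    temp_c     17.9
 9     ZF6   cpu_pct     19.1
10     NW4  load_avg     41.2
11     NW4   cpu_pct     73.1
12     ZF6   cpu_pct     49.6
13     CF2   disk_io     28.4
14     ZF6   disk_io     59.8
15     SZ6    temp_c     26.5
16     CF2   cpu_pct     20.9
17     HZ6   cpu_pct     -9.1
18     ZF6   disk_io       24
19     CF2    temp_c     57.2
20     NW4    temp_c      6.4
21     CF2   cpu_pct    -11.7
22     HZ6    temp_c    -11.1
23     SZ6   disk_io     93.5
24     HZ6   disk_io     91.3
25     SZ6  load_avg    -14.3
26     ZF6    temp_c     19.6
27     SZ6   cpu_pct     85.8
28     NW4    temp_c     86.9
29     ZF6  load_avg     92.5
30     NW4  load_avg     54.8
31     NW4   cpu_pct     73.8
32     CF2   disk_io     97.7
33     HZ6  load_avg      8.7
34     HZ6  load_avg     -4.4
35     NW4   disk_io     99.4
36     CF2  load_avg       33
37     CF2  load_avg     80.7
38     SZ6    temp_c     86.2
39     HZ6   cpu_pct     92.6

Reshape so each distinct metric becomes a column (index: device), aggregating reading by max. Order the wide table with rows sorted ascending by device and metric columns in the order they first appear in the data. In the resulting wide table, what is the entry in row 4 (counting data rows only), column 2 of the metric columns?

With rows sorted ascending by device, row 4 is device=SZ6. metric columns in first-appearance order: disk_io, load_avg, cpu_pct, temp_c; column 2 is load_avg.
Long rows with device=SZ6, metric=load_avg: max(32, -14.3) = 32.

32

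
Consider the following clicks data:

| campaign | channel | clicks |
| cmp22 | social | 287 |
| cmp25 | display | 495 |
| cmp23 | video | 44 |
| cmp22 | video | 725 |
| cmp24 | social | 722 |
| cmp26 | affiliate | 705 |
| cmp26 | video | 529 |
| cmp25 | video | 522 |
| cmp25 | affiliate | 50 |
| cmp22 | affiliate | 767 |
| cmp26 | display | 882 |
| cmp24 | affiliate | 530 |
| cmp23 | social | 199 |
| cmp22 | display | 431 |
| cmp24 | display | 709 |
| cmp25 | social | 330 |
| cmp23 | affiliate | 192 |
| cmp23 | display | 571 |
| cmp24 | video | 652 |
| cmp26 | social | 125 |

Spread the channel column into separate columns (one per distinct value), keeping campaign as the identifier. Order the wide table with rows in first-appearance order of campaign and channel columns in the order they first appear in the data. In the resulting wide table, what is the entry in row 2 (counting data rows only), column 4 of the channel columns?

50

With rows in first-appearance order of campaign, row 2 is campaign=cmp25. channel columns in first-appearance order: social, display, video, affiliate; column 4 is affiliate.
Long rows with campaign=cmp25, channel=affiliate: clicks = 50.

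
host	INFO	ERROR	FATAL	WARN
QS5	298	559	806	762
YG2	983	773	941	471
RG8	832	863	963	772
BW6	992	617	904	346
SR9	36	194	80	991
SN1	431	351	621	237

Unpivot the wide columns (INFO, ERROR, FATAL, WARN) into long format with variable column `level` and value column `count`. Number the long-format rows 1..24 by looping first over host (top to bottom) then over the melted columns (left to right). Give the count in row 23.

24 rows total (6 × 4). Row 23: index ⌊(23-1)/4⌋ = 5 into host → SN1; (23-1) mod 4 = 2 into the melted columns → FATAL.
So row 23 is (SN1, FATAL, 621); count = 621.

621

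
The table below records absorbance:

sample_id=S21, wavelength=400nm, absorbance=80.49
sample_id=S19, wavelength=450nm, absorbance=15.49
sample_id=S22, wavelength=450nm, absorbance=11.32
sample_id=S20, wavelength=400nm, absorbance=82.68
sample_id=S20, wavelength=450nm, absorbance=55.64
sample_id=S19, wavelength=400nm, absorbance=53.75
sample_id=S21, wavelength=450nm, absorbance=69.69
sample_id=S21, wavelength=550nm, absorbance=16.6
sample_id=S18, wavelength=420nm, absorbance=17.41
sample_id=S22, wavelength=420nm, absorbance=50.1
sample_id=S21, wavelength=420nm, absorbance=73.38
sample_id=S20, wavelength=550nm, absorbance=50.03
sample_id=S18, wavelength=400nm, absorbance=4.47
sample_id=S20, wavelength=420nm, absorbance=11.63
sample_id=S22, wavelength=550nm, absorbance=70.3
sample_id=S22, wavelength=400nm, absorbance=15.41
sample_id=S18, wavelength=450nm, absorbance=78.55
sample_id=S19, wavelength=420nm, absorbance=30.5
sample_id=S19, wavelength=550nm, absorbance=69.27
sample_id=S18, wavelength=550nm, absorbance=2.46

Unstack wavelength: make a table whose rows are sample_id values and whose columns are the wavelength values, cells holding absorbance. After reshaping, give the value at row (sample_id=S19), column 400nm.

Wide layout: rows indexed by sample_id, columns are the 4 distinct wavelength values (400nm, 450nm, 550nm, 420nm).
Cell (sample_id=S19, wavelength=400nm) draws from the long row where sample_id=S19 and wavelength=400nm, which has absorbance=53.75.

53.75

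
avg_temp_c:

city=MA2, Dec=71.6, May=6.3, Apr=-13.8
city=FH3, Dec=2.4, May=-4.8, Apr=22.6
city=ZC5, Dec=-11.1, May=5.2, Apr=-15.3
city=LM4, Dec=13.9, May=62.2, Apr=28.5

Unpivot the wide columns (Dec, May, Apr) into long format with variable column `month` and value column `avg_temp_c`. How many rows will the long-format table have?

4 city values × 3 melted columns = 12 rows.

12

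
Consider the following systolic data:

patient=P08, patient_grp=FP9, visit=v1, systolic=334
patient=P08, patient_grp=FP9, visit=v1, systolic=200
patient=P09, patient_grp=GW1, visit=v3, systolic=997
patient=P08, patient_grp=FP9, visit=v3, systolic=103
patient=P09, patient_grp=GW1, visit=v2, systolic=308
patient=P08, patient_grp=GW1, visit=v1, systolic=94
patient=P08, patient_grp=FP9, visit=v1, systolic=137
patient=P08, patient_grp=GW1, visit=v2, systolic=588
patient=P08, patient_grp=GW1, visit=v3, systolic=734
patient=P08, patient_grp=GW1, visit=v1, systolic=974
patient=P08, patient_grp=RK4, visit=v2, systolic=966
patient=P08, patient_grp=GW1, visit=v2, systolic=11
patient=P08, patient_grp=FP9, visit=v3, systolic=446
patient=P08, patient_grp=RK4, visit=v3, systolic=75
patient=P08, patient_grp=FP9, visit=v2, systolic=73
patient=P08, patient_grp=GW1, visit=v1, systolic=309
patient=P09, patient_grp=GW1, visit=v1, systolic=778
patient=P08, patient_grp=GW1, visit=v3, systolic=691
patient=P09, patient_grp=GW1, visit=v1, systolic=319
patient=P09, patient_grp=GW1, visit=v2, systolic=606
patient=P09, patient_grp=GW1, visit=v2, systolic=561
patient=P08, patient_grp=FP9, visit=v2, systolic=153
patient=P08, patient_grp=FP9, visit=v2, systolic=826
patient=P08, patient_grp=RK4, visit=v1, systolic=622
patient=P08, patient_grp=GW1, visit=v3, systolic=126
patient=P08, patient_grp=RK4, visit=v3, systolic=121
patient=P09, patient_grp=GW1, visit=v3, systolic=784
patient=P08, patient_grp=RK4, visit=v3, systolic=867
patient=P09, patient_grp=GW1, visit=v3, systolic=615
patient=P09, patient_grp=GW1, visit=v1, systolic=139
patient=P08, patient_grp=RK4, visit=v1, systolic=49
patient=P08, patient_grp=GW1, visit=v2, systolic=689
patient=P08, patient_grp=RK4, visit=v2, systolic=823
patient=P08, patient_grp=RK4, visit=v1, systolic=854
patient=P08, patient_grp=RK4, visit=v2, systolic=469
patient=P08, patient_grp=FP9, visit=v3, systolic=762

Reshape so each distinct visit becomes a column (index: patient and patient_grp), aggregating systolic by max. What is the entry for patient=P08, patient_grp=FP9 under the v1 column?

334

Rows with patient=P08, patient_grp=FP9 and visit=v1: systolic values are 334, 200, 137.
max(334, 200, 137) = 334.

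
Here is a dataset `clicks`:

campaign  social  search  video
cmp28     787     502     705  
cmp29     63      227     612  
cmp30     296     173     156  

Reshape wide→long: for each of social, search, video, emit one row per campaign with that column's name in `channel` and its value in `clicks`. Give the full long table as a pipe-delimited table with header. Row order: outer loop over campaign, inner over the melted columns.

Each (campaign, column) pair becomes one row: 3 × 3 = 9 rows.
For example, (cmp28, social) → clicks=787.

| campaign | channel | clicks |
| cmp28 | social | 787 |
| cmp28 | search | 502 |
| cmp28 | video | 705 |
| cmp29 | social | 63 |
| cmp29 | search | 227 |
| cmp29 | video | 612 |
| cmp30 | social | 296 |
| cmp30 | search | 173 |
| cmp30 | video | 156 |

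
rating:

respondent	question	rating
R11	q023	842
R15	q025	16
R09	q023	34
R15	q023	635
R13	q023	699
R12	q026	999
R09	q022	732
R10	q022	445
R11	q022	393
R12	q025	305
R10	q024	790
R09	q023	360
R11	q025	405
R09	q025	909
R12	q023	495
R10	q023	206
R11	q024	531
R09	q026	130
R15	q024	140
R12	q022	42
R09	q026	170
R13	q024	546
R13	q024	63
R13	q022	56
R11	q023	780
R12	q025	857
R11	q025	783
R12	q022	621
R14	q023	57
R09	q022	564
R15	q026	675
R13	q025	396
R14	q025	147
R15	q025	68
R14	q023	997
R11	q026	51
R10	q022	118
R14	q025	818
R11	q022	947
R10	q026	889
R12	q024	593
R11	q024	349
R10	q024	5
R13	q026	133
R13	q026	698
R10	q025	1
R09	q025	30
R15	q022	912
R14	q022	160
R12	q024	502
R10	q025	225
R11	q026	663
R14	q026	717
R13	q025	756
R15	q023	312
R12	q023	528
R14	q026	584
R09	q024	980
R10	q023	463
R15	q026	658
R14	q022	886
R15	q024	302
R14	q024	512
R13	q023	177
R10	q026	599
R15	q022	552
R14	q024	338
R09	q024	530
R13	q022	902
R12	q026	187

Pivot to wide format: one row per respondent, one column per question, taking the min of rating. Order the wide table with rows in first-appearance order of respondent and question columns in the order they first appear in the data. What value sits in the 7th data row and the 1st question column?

57

With rows in first-appearance order of respondent, row 7 is respondent=R14. question columns in first-appearance order: q023, q025, q026, q022, q024; column 1 is q023.
Long rows with respondent=R14, question=q023: min(57, 997) = 57.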